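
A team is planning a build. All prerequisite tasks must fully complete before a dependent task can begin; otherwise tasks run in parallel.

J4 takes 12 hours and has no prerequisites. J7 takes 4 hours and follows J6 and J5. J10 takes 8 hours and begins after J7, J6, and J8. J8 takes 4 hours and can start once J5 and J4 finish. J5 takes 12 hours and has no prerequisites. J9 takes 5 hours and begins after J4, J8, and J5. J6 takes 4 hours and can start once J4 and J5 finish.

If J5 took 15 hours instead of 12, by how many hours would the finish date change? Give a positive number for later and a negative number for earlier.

The binding path is J5→J6→J7→J10 = 12+4+4+8 = 28; finish at 28 hours.
J5 lies on that path, so at 15 hours the path becomes 31 hours.
That remains the longest chain; total 31 hours.
Change in finish: 31 − 28 = +3 hours.

3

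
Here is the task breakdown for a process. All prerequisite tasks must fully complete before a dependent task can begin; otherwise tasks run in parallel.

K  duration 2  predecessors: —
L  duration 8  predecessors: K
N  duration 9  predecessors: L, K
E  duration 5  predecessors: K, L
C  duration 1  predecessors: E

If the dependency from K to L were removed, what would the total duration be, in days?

17

With the dependency in place, K→L→N = 2+8+9 = 19 sets the finish at 19 days.
Without K→L, L's earliest start moves from 2 to 0.
New critical path: L→N = 8+9 = 17 ⇒ 17 days.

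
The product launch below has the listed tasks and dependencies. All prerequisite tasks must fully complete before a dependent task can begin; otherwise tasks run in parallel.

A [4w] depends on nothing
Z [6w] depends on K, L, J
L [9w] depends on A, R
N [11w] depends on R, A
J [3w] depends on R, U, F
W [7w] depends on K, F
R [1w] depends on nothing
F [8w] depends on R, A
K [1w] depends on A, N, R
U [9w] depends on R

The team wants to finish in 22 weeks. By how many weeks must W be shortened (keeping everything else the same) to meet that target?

Current finish: 23 weeks; target: 22.
W is on every critical path, so each week cut from W cuts the finish by one (this holds down to a finish of 22).
Need 23 − 22 = 1 week off W → W becomes 6 weeks, finish becomes 22.

1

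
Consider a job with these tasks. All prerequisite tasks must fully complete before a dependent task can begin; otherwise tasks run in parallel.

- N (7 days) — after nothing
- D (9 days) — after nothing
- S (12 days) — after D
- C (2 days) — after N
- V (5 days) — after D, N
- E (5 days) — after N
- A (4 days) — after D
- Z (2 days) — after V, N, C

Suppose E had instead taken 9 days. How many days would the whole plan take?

21

The binding path is D→S = 9+12 = 21; finish at 21 days.
The longest path through E is only 12 days, so E has float 9.
No other chain overtakes it, so the finish is 21 days.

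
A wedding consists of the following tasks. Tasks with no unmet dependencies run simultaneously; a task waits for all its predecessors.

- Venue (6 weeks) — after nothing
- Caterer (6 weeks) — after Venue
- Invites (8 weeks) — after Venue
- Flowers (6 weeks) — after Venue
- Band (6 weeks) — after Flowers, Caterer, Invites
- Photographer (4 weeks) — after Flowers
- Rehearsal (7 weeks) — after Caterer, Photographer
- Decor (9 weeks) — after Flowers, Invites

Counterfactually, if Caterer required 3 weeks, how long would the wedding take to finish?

The binding path is Venue→Invites→Decor = 6+8+9 = 23; finish at 23 weeks.
Caterer is off the critical path — its longest chain is 19 weeks, giving 4 of slack.
The critical path is still Venue→Invites→Decor; finish is now 23 weeks.

23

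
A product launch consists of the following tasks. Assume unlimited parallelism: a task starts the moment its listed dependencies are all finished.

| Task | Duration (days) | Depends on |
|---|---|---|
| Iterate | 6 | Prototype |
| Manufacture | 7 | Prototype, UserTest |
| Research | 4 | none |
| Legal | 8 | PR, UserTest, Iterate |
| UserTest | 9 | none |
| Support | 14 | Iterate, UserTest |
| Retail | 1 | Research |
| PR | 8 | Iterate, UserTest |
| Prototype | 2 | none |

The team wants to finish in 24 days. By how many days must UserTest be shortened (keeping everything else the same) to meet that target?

Current finish: 25 days; target: 24.
UserTest is on every critical path, so each day cut from UserTest cuts the finish by one (this holds down to a finish of 24).
Need 25 − 24 = 1 day off UserTest → UserTest becomes 8 days, finish becomes 24.

1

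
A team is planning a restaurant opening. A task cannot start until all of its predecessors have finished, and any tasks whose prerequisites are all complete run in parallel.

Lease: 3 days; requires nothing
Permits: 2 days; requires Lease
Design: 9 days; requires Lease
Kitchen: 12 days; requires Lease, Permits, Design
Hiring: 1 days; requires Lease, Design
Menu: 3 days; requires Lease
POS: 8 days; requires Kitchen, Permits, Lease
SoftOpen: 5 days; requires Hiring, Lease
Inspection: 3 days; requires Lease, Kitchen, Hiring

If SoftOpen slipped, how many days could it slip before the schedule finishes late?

14

Lease→Design→Kitchen→POS = 3+9+12+8 = 32 sets the makespan at 32 days.
Longest path through SoftOpen: 18 days (earliest finish 18, latest finish 32).
Float = 32 − 18 = 14.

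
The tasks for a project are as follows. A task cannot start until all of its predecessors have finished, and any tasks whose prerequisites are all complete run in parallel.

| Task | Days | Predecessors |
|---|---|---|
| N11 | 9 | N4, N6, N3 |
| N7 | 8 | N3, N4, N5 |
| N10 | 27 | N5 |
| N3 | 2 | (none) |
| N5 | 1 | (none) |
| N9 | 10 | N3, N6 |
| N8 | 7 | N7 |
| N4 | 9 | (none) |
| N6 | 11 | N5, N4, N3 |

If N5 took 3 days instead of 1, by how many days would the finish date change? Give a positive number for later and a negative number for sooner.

Critical path before the change: N4→N6→N9 = 9+11+10 = 30 giving 30 days.
N5 has 2 days of float (longest path through it is 28).
No other chain overtakes it, so the finish is 30 days.
Change in finish: 30 − 30 = +0 days.

0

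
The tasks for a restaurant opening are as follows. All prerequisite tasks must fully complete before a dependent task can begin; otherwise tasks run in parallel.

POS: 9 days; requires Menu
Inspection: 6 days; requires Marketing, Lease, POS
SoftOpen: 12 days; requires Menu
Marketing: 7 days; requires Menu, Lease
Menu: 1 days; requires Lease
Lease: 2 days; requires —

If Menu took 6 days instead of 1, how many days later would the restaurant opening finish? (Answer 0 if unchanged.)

Critical path before the change: Lease→Menu→POS→Inspection = 2+1+9+6 = 18 giving 18 days.
Menu lies on that path, so at 6 days the path becomes 23 days.
No other chain overtakes it, so the finish is 23 days.
Change in finish: 23 − 18 = +5 days.

5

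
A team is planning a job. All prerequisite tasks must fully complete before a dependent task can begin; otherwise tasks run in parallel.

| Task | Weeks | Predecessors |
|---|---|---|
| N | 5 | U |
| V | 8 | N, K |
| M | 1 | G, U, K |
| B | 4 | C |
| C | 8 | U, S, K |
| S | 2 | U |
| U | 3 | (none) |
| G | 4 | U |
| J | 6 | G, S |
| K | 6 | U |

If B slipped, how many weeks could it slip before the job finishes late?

0

Critical path: U→K→C→B = 3+6+8+4 = 21, so the finish is 21 weeks.
The longest chain containing B totals 21 weeks.
So B can slip 21 − 21 = 0 weeks.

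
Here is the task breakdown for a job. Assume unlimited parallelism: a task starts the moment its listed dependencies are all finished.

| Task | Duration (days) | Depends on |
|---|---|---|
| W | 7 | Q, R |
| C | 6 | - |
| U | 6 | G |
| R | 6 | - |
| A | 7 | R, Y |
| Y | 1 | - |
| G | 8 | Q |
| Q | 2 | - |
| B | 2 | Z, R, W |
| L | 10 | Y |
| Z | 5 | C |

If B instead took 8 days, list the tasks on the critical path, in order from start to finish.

As given, the longest chain is Q→G→U = 2+8+6 = 16, so the finish is 16 days.
B is off the critical path — its longest chain is 15 days, giving 1 of slack.
The binding chain switches to R→W→B = 6+7+8 = 21; finish 21 days.

R, W, B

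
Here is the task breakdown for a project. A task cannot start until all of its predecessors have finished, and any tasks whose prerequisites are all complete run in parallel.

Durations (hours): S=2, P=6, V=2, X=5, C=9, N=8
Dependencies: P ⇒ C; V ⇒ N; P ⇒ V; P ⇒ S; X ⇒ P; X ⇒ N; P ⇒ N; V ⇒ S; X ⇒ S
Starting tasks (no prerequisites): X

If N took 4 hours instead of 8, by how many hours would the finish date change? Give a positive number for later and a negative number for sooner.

Actual critical path: X→P→V→N = 5+6+2+8 = 21 ⇒ 21 hours.
N is on the critical path; changing it to 4 makes that path 17 hours.
The binding chain switches to X→P→C = 5+6+9 = 20; finish 20 hours.
Change in finish: 20 − 21 = -1 hours.

-1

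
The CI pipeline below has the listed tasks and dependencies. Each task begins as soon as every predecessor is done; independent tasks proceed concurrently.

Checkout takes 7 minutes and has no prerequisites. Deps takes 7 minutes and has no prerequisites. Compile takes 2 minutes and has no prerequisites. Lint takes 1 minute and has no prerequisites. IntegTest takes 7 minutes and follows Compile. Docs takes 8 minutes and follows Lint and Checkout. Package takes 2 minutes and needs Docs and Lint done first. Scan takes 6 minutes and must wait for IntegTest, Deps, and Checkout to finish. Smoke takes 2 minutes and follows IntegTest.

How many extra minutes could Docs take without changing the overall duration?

The longest chain is Checkout→Docs→Package = 7+8+2 = 17; overall finish 17 minutes.
Longest path through Docs: 17 minutes (earliest finish 15, latest finish 15).
So Docs can slip 15 − 15 = 0 minutes.

0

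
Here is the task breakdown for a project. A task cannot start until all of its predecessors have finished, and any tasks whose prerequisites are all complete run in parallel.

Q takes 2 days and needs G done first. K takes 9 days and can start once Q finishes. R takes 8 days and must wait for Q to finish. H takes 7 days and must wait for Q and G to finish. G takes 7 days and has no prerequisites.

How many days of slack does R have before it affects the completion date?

Critical path: G→Q→K = 7+2+9 = 18, so the finish is 18 days.
R finishes as early as 17 and must finish by 18.
So R can slip 18 − 17 = 1 day.

1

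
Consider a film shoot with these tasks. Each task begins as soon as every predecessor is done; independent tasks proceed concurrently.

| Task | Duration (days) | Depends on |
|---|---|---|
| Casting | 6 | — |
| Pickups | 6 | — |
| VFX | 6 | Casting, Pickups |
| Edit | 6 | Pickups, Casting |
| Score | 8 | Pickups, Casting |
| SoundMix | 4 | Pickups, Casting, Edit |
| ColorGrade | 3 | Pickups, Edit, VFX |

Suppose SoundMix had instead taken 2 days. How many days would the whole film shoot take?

15

Critical path before the change: Casting→Edit→SoundMix = 6+6+4 = 16 giving 16 days.
Since SoundMix is critical, the -2 change carries straight to that chain (now 14 days).
The binding chain switches to Casting→VFX→ColorGrade = 6+6+3 = 15; finish 15 days.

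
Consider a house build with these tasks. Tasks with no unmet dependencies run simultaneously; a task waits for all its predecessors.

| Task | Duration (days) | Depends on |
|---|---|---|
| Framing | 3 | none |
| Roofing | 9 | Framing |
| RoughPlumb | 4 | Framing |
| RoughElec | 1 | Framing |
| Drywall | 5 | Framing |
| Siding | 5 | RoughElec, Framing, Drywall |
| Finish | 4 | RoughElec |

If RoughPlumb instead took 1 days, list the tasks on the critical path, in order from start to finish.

Framing, Drywall, Siding

Actual critical path: Framing→Drywall→Siding = 3+5+5 = 13 ⇒ 13 days.
RoughPlumb has 6 days of float (longest path through it is 7).
No other chain overtakes it, so the finish is 13 days.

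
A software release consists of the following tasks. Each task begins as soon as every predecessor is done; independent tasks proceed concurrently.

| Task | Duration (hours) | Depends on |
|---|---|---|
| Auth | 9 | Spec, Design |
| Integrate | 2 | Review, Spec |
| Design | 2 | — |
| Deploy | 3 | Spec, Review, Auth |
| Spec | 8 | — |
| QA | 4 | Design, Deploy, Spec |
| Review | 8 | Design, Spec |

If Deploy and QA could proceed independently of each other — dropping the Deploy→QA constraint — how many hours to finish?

Original critical path: Spec→Auth→Deploy→QA = 8+9+3+4 = 24 ⇒ 24 hours.
Without Deploy→QA, QA's earliest start moves from 20 to 8.
The longest chain is now Spec→Auth→Deploy = 8+9+3 = 20, so the plan takes 20 hours.

20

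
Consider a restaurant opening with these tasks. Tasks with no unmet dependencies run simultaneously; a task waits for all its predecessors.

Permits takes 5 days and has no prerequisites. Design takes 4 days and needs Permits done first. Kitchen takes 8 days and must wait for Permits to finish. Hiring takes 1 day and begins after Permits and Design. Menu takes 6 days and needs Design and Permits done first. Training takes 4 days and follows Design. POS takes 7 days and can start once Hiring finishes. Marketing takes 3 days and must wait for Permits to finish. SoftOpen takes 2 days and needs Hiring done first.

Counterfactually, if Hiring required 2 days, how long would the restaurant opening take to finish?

Critical path before the change: Permits→Design→Hiring→POS = 5+4+1+7 = 17 giving 17 days.
Hiring is on the critical path; changing it to 2 makes that path 18 days.
No other chain overtakes it, so the finish is 18 days.

18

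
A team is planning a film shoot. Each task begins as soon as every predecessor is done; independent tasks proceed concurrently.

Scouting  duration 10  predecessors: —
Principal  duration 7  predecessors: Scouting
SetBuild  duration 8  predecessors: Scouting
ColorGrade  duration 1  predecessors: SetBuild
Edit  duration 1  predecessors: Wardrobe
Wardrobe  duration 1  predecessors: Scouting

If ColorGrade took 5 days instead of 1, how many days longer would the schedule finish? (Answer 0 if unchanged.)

Critical path before the change: Scouting→SetBuild→ColorGrade = 10+8+1 = 19 giving 19 days.
ColorGrade lies on that path, so at 5 days the path becomes 23 days.
That remains the longest chain; total 23 days.
Change in finish: 23 − 19 = +4 days.

4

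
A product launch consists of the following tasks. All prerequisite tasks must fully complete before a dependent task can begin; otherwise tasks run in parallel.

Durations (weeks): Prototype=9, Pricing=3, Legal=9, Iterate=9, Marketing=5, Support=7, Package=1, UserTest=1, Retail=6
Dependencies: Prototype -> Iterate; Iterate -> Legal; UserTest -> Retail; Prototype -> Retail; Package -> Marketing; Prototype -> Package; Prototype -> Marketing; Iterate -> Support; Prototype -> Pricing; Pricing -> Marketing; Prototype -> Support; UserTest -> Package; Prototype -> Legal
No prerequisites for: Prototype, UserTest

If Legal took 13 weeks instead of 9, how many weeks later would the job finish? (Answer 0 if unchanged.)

As given, the longest chain is Prototype→Iterate→Legal = 9+9+9 = 27, so the finish is 27 weeks.
Legal lies on that path, so at 13 weeks the path becomes 31 weeks.
No other chain overtakes it, so the finish is 31 weeks.
Change in finish: 31 − 27 = +4 weeks.

4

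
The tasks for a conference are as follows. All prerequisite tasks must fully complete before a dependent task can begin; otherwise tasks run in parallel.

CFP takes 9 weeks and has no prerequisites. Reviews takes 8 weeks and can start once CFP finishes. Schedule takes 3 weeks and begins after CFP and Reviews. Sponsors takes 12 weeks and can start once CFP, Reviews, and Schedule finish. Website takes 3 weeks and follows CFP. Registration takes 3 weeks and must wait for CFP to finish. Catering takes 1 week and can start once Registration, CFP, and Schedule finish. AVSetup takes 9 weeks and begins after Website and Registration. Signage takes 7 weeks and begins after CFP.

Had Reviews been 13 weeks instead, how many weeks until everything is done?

37

Actual critical path: CFP→Reviews→Schedule→Sponsors = 9+8+3+12 = 32 ⇒ 32 weeks.
Reviews is on the critical path; changing it to 13 makes that path 37 weeks.
That remains the longest chain; total 37 weeks.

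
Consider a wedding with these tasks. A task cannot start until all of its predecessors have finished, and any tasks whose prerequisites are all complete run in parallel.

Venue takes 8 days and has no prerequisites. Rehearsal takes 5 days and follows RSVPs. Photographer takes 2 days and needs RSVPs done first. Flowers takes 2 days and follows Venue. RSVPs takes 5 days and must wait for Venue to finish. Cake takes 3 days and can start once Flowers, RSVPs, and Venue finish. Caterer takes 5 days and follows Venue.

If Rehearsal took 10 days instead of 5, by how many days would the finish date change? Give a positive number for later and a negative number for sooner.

Actual critical path: Venue→RSVPs→Rehearsal = 8+5+5 = 18 ⇒ 18 days.
Since Rehearsal is critical, the +5 change carries straight to that chain (now 23 days).
The critical path is still Venue→RSVPs→Rehearsal; finish is now 23 days.
Change in finish: 23 − 18 = +5 days.

5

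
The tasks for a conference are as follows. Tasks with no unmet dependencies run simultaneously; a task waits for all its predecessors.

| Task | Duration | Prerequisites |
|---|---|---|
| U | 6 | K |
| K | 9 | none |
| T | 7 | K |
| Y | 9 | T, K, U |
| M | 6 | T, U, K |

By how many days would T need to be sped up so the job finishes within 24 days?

1

Current finish: 25 days; target: 24.
T is on every critical path, so each day cut from T cuts the finish by one (this holds down to a finish of 24).
Need 25 − 24 = 1 day off T → T becomes 6 days, finish becomes 24.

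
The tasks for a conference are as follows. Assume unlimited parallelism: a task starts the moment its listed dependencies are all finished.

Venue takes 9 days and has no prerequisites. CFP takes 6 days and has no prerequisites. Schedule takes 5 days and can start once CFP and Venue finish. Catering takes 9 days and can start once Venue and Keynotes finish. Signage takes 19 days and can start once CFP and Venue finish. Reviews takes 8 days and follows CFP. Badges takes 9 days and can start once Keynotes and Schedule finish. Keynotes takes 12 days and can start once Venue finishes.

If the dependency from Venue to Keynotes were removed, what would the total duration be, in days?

Original critical path: Venue→Keynotes→Catering = 9+12+9 = 30 ⇒ 30 days.
Without Venue→Keynotes, Keynotes's earliest start moves from 9 to 0.
New critical path: Venue→Signage = 9+19 = 28 ⇒ 28 days.

28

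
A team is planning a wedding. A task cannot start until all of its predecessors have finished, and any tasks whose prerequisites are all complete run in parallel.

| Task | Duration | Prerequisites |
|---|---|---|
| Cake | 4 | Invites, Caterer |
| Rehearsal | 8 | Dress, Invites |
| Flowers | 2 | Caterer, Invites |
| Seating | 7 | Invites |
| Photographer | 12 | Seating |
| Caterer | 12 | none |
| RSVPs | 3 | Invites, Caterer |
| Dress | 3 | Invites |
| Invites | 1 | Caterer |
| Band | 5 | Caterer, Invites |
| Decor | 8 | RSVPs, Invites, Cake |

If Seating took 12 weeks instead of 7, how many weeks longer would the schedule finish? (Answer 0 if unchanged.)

The binding path is Caterer→Invites→Seating→Photographer = 12+1+7+12 = 32; finish at 32 weeks.
Since Seating is critical, the +5 change carries straight to that chain (now 37 weeks).
No other chain overtakes it, so the finish is 37 weeks.
Change in finish: 37 − 32 = +5 weeks.

5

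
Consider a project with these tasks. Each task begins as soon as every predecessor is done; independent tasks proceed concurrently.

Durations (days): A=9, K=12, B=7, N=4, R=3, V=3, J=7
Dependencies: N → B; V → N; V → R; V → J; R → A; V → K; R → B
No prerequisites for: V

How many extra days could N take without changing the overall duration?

V→R→A = 3+3+9 = 15 sets the makespan at 15 days.
N finishes as early as 7 and must finish by 8.
Slack of N = 4 − 3 = 1 day.

1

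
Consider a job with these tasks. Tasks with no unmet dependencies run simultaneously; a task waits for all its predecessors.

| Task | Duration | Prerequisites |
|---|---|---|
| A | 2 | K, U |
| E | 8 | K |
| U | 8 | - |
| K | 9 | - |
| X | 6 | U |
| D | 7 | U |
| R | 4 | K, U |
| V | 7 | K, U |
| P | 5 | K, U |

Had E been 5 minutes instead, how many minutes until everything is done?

Critical path before the change: K→E = 9+8 = 17 giving 17 minutes.
E lies on that path, so at 5 minutes the path becomes 14 minutes.
Now K→V = 9+7 = 16 is longest, so the finish becomes 16 minutes.

16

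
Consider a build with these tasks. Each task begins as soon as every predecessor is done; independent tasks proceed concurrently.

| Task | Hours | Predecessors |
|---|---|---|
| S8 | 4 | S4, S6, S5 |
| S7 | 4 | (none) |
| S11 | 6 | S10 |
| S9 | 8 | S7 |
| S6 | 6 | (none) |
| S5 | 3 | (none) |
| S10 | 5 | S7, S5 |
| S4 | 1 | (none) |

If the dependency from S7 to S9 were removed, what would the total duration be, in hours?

With the dependency in place, S7→S10→S11 = 4+5+6 = 15 sets the finish at 15 hours.
Without S7→S9, S9's earliest start moves from 4 to 0.
After: S7→S10→S11 = 4+5+6 = 15 → 15 hours.

15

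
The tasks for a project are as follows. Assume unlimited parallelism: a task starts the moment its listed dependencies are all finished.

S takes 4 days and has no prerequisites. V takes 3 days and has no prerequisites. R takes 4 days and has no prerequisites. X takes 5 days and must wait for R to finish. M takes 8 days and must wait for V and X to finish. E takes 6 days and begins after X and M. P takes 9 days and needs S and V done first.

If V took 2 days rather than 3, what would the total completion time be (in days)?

Actual critical path: R→X→M→E = 4+5+8+6 = 23 ⇒ 23 days.
The longest path through V is only 17 days, so V has float 6.
The critical path is still R→X→M→E; finish is now 23 days.

23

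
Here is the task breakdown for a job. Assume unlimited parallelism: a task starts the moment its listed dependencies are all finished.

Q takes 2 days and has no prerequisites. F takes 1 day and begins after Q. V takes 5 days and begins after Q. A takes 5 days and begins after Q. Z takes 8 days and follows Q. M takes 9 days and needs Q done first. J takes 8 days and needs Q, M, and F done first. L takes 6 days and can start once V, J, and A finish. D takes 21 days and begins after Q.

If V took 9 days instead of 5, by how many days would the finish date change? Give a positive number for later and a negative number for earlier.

0

Baseline: Q→M→J→L = 2+9+8+6 = 25 → 25 days.
V is off the critical path — its longest chain is 13 days, giving 12 of slack.
The critical path is still Q→M→J→L; finish is now 25 days.
Change in finish: 25 − 25 = +0 days.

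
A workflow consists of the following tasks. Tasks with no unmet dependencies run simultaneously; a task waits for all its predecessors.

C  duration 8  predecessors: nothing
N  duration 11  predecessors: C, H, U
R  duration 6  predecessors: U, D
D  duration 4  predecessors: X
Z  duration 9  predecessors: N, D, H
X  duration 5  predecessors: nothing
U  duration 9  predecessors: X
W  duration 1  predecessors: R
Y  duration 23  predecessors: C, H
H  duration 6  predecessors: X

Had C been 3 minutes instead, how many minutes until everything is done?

34

Critical path before the change: X→U→N→Z = 5+9+11+9 = 34 giving 34 minutes.
C has 3 minutes of float (longest path through it is 31).
The critical path is still X→U→N→Z; finish is now 34 minutes.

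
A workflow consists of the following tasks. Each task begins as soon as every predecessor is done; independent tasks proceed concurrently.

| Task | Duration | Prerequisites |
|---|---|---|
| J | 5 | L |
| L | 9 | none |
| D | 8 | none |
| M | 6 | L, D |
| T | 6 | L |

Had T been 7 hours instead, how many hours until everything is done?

16

As given, the longest chain is L→T = 9+6 = 15, so the finish is 15 hours.
Since T is critical, the +1 change carries straight to that chain (now 16 hours).
That remains the longest chain; total 16 hours.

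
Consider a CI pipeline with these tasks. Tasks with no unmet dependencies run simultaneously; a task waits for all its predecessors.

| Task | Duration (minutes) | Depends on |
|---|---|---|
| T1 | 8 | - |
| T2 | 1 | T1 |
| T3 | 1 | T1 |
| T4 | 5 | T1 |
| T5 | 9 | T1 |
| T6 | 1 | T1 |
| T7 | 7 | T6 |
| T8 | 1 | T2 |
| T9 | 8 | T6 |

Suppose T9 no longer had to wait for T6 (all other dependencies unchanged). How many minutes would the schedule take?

Before: longest chain T1→T5 = 8+9 = 17, finish 17.
Without T6→T9, T9's earliest start moves from 9 to 0.
The longest chain is now T1→T5 = 8+9 = 17, so the schedule takes 17 minutes.

17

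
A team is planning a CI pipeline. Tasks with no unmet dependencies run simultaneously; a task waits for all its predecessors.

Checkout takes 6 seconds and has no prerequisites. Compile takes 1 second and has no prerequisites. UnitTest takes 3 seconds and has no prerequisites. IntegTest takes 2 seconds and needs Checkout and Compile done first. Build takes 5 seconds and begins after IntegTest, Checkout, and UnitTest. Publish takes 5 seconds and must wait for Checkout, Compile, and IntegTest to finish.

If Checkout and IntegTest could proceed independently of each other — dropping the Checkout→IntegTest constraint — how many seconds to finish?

With the dependency in place, Checkout→IntegTest→Build = 6+2+5 = 13 sets the finish at 13 seconds.
Without Checkout→IntegTest, IntegTest's earliest start moves from 6 to 1.
New critical path: Checkout→Build = 6+5 = 11 ⇒ 11 seconds.

11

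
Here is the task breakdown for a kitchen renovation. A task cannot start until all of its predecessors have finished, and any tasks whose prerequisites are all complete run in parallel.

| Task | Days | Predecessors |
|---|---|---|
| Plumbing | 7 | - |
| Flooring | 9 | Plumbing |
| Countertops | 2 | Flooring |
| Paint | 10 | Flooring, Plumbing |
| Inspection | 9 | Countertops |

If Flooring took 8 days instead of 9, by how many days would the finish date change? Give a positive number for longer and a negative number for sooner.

-1

Baseline: Plumbing→Flooring→Countertops→Inspection = 7+9+2+9 = 27 → 27 days.
Flooring lies on that path, so at 8 days the path becomes 26 days.
No other chain overtakes it, so the finish is 26 days.
Change in finish: 26 − 27 = -1 days.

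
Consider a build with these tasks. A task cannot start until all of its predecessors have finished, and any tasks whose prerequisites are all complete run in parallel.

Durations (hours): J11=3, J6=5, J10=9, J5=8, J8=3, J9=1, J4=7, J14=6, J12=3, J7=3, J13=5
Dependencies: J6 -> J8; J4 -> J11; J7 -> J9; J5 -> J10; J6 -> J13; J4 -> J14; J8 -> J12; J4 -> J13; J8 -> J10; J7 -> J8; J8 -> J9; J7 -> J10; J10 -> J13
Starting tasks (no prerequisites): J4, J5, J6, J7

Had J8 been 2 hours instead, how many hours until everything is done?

As given, the longest chain is J6→J8→J10→J13 = 5+3+9+5 = 22, so the finish is 22 hours.
J8 lies on that path, so at 2 hours the path becomes 21 hours.
Now J5→J10→J13 = 8+9+5 = 22 is longest, so the finish becomes 22 hours.

22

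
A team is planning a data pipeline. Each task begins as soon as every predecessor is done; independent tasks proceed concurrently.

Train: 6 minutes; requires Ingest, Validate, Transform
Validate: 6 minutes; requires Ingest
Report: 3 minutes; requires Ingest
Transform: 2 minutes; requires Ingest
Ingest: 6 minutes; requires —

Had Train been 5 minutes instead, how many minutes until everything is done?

Critical path before the change: Ingest→Validate→Train = 6+6+6 = 18 giving 18 minutes.
Train is on the critical path; changing it to 5 makes that path 17 minutes.
That remains the longest chain; total 17 minutes.

17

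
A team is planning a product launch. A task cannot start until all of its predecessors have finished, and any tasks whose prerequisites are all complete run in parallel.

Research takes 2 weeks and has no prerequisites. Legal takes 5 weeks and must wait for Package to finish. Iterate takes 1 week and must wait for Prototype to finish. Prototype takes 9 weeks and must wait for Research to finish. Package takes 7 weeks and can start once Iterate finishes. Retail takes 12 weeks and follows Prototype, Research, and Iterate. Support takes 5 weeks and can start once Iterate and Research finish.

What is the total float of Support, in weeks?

Research→Prototype→Iterate→Package→Legal = 2+9+1+7+5 = 24 sets the makespan at 24 weeks.
Support finishes as early as 17 and must finish by 24.
Float = 24 − 17 = 7.

7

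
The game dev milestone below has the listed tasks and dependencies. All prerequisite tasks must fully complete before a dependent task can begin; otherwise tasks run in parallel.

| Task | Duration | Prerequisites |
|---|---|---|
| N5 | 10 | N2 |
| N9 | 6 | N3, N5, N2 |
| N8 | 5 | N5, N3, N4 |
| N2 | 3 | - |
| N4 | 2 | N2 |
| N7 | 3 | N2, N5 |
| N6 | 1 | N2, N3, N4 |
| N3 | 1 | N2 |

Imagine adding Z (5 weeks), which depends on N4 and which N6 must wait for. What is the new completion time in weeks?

19

Originally the game dev milestone takes 19 weeks.
With Z inserted, N6 now waits for max(N2, N3, N4, Z).
New critical path: N2→N5→N9 = 3+10+6 = 19 ⇒ 19 weeks.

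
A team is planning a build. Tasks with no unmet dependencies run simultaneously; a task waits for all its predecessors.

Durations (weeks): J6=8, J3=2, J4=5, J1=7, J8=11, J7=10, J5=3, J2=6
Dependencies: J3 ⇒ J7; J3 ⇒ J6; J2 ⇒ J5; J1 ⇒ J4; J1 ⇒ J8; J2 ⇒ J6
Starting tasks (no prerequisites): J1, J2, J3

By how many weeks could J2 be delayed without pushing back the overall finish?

J1→J8 = 7+11 = 18 sets the makespan at 18 weeks.
The longest chain containing J2 totals 14 weeks.
So J2 can slip 10 − 6 = 4 weeks.

4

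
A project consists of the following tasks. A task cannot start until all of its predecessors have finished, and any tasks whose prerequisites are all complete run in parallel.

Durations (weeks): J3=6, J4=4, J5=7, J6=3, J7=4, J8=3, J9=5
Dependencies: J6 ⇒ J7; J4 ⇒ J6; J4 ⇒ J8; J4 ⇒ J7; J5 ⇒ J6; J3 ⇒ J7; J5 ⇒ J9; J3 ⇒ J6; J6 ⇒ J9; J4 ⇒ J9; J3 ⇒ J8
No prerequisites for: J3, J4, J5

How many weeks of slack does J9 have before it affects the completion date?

Critical path: J5→J6→J9 = 7+3+5 = 15, so the finish is 15 weeks.
Longest path through J9: 15 weeks (earliest finish 15, latest finish 15).
Float = 15 − 15 = 0.

0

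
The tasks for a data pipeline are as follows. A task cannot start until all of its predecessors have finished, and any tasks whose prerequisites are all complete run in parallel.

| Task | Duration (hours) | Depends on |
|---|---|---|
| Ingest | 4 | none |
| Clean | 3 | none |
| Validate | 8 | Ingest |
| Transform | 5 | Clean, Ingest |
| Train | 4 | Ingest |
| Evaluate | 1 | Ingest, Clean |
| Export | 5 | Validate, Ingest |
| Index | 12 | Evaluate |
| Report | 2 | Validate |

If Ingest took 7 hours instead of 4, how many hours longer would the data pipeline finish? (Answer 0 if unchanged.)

Actual critical path: Ingest→Validate→Export = 4+8+5 = 17 ⇒ 17 hours.
Since Ingest is critical, the +3 change carries straight to that chain (now 20 hours).
That remains the longest chain; total 20 hours.
Change in finish: 20 − 17 = +3 hours.

3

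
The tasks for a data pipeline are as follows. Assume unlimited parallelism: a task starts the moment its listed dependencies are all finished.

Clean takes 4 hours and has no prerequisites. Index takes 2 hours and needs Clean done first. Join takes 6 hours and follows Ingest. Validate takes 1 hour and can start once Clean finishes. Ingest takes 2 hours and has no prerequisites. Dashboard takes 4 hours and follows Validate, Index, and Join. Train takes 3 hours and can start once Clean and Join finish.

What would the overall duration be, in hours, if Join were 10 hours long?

16

Critical path before the change: Ingest→Join→Dashboard = 2+6+4 = 12 giving 12 hours.
Since Join is critical, the +4 change carries straight to that chain (now 16 hours).
The critical path is still Ingest→Join→Dashboard; finish is now 16 hours.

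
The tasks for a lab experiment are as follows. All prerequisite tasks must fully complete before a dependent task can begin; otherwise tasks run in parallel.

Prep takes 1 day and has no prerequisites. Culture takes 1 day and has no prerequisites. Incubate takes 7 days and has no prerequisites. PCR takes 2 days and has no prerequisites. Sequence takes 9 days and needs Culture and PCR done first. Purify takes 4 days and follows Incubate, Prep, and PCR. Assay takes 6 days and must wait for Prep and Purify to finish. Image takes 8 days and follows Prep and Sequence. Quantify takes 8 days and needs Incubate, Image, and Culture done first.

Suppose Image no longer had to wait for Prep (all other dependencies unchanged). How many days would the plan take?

27

With the dependency in place, PCR→Sequence→Image→Quantify = 2+9+8+8 = 27 sets the finish at 27 days.
Dropping Prep→Image doesn't change Image's earliest start (11); another predecessor still binds.
The longest chain is now PCR→Sequence→Image→Quantify = 2+9+8+8 = 27, so the plan takes 27 days.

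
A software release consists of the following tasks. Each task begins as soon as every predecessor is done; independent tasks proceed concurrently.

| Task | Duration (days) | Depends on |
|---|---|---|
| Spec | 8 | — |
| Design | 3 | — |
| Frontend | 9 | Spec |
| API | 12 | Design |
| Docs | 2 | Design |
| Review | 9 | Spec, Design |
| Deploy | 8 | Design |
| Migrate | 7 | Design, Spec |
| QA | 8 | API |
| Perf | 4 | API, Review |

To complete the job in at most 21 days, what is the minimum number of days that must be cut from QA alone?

Current finish: 23 days; target: 21.
QA is on every critical path, so each day cut from QA cuts the finish by one (this holds down to a finish of 21).
Need 23 − 21 = 2 days off QA → QA becomes 6 days, finish becomes 21.

2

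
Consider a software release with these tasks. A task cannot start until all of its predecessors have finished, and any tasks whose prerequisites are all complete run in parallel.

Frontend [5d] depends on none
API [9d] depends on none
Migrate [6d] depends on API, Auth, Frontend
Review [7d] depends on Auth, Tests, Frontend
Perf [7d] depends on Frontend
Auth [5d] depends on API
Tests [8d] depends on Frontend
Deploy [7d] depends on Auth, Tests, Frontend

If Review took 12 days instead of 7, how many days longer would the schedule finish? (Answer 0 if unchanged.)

5

Baseline: API→Auth→Review = 9+5+7 = 21 → 21 days.
Review is on the critical path; changing it to 12 makes that path 26 days.
No other chain overtakes it, so the finish is 26 days.
Change in finish: 26 − 21 = +5 days.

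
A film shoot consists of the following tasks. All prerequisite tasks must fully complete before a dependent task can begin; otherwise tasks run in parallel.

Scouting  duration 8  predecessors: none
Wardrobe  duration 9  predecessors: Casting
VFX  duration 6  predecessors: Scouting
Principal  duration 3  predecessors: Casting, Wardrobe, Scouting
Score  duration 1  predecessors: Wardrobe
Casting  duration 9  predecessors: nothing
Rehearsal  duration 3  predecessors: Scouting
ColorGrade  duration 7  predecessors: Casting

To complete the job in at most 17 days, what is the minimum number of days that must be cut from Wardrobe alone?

Current finish: 21 days; target: 17.
Wardrobe is on every critical path, so each day cut from Wardrobe cuts the finish by one (this holds down to a finish of 16).
Need 21 − 17 = 4 days off Wardrobe → Wardrobe becomes 5 days, finish becomes 17.

4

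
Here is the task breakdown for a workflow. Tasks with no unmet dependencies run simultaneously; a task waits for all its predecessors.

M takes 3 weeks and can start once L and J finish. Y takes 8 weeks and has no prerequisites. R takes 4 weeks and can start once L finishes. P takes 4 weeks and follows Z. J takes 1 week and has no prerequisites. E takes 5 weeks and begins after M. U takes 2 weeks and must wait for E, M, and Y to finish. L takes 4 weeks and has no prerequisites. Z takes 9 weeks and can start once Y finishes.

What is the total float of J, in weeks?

10

The longest chain is Y→Z→P = 8+9+4 = 21; overall finish 21 weeks.
J finishes as early as 1 and must finish by 11.
So J can slip 11 − 1 = 10 weeks.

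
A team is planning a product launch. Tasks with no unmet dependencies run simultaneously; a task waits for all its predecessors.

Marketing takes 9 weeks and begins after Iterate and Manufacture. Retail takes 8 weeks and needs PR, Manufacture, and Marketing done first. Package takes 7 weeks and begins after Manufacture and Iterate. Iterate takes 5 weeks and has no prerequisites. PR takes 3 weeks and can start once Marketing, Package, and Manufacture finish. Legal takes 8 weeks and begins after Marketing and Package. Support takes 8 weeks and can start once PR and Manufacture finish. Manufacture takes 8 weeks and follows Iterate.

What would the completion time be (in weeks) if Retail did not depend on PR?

With the dependency in place, Iterate→Manufacture→Marketing→PR→Retail = 5+8+9+3+8 = 33 sets the finish at 33 weeks.
Without PR→Retail, Retail's earliest start moves from 25 to 22.
New critical path: Iterate→Manufacture→Marketing→PR→Support = 5+8+9+3+8 = 33 ⇒ 33 weeks.

33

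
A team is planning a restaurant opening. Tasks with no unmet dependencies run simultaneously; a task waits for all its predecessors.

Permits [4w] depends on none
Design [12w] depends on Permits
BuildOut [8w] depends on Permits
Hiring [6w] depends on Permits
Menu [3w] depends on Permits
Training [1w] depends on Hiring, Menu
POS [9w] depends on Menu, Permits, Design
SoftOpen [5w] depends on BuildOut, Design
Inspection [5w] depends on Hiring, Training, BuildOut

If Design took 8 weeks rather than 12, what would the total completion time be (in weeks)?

21

Baseline: Permits→Design→POS = 4+12+9 = 25 → 25 weeks.
Design is on the critical path; changing it to 8 makes that path 21 weeks.
No other chain overtakes it, so the finish is 21 weeks.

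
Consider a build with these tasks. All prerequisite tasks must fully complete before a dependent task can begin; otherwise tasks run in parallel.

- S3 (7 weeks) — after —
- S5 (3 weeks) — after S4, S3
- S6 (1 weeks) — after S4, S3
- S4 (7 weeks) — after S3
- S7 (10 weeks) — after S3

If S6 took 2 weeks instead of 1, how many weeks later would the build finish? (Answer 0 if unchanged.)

0

As given, the longest chain is S3→S4→S5 = 7+7+3 = 17, so the finish is 17 weeks.
S6 is off the critical path — its longest chain is 15 weeks, giving 2 of slack.
That remains the longest chain; total 17 weeks.
Change in finish: 17 − 17 = +0 weeks.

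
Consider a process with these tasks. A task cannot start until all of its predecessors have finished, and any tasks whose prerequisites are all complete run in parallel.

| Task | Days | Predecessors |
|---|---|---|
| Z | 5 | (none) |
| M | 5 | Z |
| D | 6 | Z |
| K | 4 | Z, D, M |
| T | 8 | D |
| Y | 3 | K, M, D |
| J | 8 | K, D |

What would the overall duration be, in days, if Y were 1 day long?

23

The binding path is Z→D→K→J = 5+6+4+8 = 23; finish at 23 days.
Y has 5 days of float (longest path through it is 18).
The critical path is still Z→D→K→J; finish is now 23 days.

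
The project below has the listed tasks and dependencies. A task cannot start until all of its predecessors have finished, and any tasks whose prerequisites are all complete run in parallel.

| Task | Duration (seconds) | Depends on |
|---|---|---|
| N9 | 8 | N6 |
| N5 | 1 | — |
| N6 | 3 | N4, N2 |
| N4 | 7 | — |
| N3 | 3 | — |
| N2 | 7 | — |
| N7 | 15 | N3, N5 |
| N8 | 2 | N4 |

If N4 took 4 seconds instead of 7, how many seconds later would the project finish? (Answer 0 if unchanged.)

As given, the longest chain is N4→N6→N9 = 7+3+8 = 18, so the finish is 18 seconds.
Since N4 is critical, the -3 change carries straight to that chain (now 15 seconds).
New critical path: N2→N6→N9 = 7+3+8 = 18 ⇒ 18 seconds.
Change in finish: 18 − 18 = +0 seconds.

0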